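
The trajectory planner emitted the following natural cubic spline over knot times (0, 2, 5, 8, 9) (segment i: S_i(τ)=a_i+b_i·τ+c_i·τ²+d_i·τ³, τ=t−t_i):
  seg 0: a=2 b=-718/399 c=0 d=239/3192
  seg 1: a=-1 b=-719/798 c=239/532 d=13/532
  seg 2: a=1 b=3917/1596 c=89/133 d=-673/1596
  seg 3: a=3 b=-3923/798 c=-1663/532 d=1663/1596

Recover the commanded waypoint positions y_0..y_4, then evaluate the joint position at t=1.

y_0 = S_0(0) = a_0 = 2
y_1 = S_1(0) = a_1 = -1
y_2 = S_2(0) = a_2 = 1
y_3 = S_3(0) = a_3 = 3
y_4 = S_3(1) = -4
t_q=1 is in segment 0 (τ=1); S_0(τ)=293/1064

y_0=2 y_1=-1 y_2=1 y_3=3 y_4=-4
S(1) = 293/1064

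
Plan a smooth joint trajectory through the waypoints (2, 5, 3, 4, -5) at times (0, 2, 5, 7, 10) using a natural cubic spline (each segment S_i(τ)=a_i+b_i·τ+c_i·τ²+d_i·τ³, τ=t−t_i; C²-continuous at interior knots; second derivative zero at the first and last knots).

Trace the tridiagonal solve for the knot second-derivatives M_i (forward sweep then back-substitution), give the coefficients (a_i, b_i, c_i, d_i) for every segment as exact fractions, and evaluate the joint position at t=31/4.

Δ: Δ0=3/2, Δ1=-2/3, Δ2=1/2, Δ3=-3
row 1: diag=10, rhs=-13; c'=3/10, d'=-13/10
row 2: denom=10−3·3/10=91/10; d'=(7−3·-13/10)/(91/10)=109/91
row 3: denom=10−2·20/91=870/91; d'=(-21−2·109/91)/(870/91)=-2129/870
back: M3=-2129/870
back: M2=109/91−20/91·-2129/870=151/87
back: M1=-13/10−3/10·151/87=-264/145
M: M0=0, M1=-264/145, M2=151/87, M3=-2129/870, M4=0
seg 0: a=2, c=M0/2=0, d=(M1−M0)/(6·2)=-22/145, b=Δ0−h0·(2M0+M1)/6=611/290
seg 1: a=5, c=M1/2=-132/145, d=(M2−M1)/(6·3)=1547/7830, b=Δ1−h1·(2M1+M2)/6=83/290
seg 2: a=3, c=M2/2=151/174, d=(M3−M2)/(6·2)=-1213/3480, b=Δ2−h2·(2M2+M3)/6=23/145
seg 3: a=4, c=M3/2=-2129/1740, d=(M4−M3)/(6·3)=2129/15660, b=Δ3−h3·(2M3+M4)/6=-481/870
t_q=31/4 → seg 3, τ=3/4; S=4+-481/870·τ+-2129/1740·τ²+2129/15660·τ³=109669/37120

  seg 0: a=2 b=611/290 c=0 d=-22/145
  seg 1: a=5 b=83/290 c=-132/145 d=1547/7830
  seg 2: a=3 b=23/145 c=151/174 d=-1213/3480
  seg 3: a=4 b=-481/870 c=-2129/1740 d=2129/15660
S(31/4) = 109669/37120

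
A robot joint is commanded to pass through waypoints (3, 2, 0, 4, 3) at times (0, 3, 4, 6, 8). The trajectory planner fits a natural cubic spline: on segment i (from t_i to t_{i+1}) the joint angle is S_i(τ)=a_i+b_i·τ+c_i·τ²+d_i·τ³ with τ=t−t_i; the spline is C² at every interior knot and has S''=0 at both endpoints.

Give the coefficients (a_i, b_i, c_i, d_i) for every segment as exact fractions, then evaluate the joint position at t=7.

  seg 0: a=3 b=649/1032 c=0 d=-331/3096
  seg 1: a=2 b=-1165/516 c=-331/344 d=1259/1032
  seg 2: a=0 b=-539/1032 c=116/43 d=-2965/4128
  seg 3: a=4 b=851/516 c=-1109/688 d=1109/4128
S(7) = 5925/1376

Δ: Δ0=-1/3, Δ1=-2, Δ2=2, Δ3=-1/2
row 1: diag=8, rhs=-10; c'=1/8, d'=-5/4
row 2: denom=6−1·1/8=47/8; d'=(24−1·-5/4)/(47/8)=202/47
row 3: denom=8−2·16/47=344/47; d'=(-15−2·202/47)/(344/47)=-1109/344
back: M3=-1109/344
back: M2=202/47−16/47·-1109/344=232/43
back: M1=-5/4−1/8·232/43=-331/172
M: M0=0, M1=-331/172, M2=232/43, M3=-1109/344, M4=0
seg 0: a=3, c=M0/2=0, d=(M1−M0)/(6·3)=-331/3096, b=Δ0−h0·(2M0+M1)/6=649/1032
seg 1: a=2, c=M1/2=-331/344, d=(M2−M1)/(6·1)=1259/1032, b=Δ1−h1·(2M1+M2)/6=-1165/516
seg 2: a=0, c=M2/2=116/43, d=(M3−M2)/(6·2)=-2965/4128, b=Δ2−h2·(2M2+M3)/6=-539/1032
seg 3: a=4, c=M3/2=-1109/688, d=(M4−M3)/(6·2)=1109/4128, b=Δ3−h3·(2M3+M4)/6=851/516
t_q=7 → seg 3, τ=1; S=4+851/516·τ+-1109/688·τ²+1109/4128·τ³=5925/1376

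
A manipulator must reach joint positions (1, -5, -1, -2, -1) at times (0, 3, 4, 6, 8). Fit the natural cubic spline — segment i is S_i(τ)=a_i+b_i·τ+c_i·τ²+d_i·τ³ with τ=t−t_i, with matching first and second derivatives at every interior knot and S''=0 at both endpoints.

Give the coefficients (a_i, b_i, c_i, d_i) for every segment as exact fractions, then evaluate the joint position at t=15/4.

  seg 0: a=1 b=-797/172 c=0 d=151/516
  seg 1: a=-5 b=281/86 c=453/172 d=-327/172
  seg 2: a=-1 b=487/172 c=-132/43 d=483/688
  seg 3: a=-2 b=-44/43 c=393/344 d=-131/688
S(15/4) = -20585/11008

Δ: Δ0=-2, Δ1=4, Δ2=-1/2, Δ3=1/2
row 1: diag=8, rhs=36; c'=1/8, d'=9/2
row 2: denom=6−1·1/8=47/8; d'=(-27−1·9/2)/(47/8)=-252/47
row 3: denom=8−2·16/47=344/47; d'=(6−2·-252/47)/(344/47)=393/172
back: M3=393/172
back: M2=-252/47−16/47·393/172=-264/43
back: M1=9/2−1/8·-264/43=453/86
M: M0=0, M1=453/86, M2=-264/43, M3=393/172, M4=0
seg 0: a=1, c=M0/2=0, d=(M1−M0)/(6·3)=151/516, b=Δ0−h0·(2M0+M1)/6=-797/172
seg 1: a=-5, c=M1/2=453/172, d=(M2−M1)/(6·1)=-327/172, b=Δ1−h1·(2M1+M2)/6=281/86
seg 2: a=-1, c=M2/2=-132/43, d=(M3−M2)/(6·2)=483/688, b=Δ2−h2·(2M2+M3)/6=487/172
seg 3: a=-2, c=M3/2=393/344, d=(M4−M3)/(6·2)=-131/688, b=Δ3−h3·(2M3+M4)/6=-44/43
t_q=15/4 → seg 1, τ=3/4; S=-5+281/86·τ+453/172·τ²+-327/172·τ³=-20585/11008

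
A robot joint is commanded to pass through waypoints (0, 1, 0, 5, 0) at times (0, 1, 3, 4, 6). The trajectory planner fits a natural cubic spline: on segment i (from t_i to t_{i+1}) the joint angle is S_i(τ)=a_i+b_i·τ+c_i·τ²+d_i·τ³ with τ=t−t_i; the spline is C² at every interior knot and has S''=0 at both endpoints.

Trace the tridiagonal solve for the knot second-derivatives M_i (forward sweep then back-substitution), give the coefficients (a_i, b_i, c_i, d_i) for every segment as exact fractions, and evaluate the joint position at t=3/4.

Δ: Δ0=1, Δ1=-1/2, Δ2=5, Δ3=-5/2
row 1: diag=6, rhs=-9; c'=1/3, d'=-3/2
row 2: denom=6−2·1/3=16/3; d'=(33−2·-3/2)/(16/3)=27/4
row 3: denom=6−1·3/16=93/16; d'=(-45−1·27/4)/(93/16)=-276/31
back: M3=-276/31
back: M2=27/4−3/16·-276/31=261/31
back: M1=-3/2−1/3·261/31=-267/62
M: M0=0, M1=-267/62, M2=261/31, M3=-276/31, M4=0
seg 0: a=0, c=M0/2=0, d=(M1−M0)/(6·1)=-89/124, b=Δ0−h0·(2M0+M1)/6=213/124
seg 1: a=1, c=M1/2=-267/124, d=(M2−M1)/(6·2)=263/248, b=Δ1−h1·(2M1+M2)/6=-27/62
seg 2: a=0, c=M2/2=261/62, d=(M3−M2)/(6·1)=-179/62, b=Δ2−h2·(2M2+M3)/6=114/31
seg 3: a=5, c=M3/2=-138/31, d=(M4−M3)/(6·2)=23/31, b=Δ3−h3·(2M3+M4)/6=213/62
t_q=3/4 → seg 0, τ=3/4; S=0+213/124·τ+0·τ²+-89/124·τ³=7821/7936

  seg 0: a=0 b=213/124 c=0 d=-89/124
  seg 1: a=1 b=-27/62 c=-267/124 d=263/248
  seg 2: a=0 b=114/31 c=261/62 d=-179/62
  seg 3: a=5 b=213/62 c=-138/31 d=23/31
S(3/4) = 7821/7936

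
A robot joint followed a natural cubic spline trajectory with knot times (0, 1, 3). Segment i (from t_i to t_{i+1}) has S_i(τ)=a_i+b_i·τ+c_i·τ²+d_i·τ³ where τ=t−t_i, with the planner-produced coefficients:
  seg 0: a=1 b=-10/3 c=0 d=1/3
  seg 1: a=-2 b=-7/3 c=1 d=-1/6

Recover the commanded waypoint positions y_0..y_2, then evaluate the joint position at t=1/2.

y_0 = S_0(0) = a_0 = 1
y_1 = S_1(0) = a_1 = -2
y_2 = S_1(2) = -4
t_q=1/2 is in segment 0 (τ=1/2); S_0(τ)=-5/8

y_0=1 y_1=-2 y_2=-4
S(1/2) = -5/8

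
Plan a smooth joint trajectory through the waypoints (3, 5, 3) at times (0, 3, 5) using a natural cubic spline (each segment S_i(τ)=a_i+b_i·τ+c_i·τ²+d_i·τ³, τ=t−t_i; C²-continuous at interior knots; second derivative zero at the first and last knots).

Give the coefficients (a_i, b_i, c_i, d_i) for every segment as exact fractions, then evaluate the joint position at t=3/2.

  seg 0: a=3 b=7/6 c=0 d=-1/18
  seg 1: a=5 b=-1/3 c=-1/2 d=1/12
S(3/2) = 73/16

Δ: Δ0=2/3, Δ1=-1
row 1: diag=10, rhs=-10; c'=1/5, d'=-1
back: M1=-1
M: M0=0, M1=-1, M2=0
seg 0: a=3, c=M0/2=0, d=(M1−M0)/(6·3)=-1/18, b=Δ0−h0·(2M0+M1)/6=7/6
seg 1: a=5, c=M1/2=-1/2, d=(M2−M1)/(6·2)=1/12, b=Δ1−h1·(2M1+M2)/6=-1/3
t_q=3/2 → seg 0, τ=3/2; S=3+7/6·τ+0·τ²+-1/18·τ³=73/16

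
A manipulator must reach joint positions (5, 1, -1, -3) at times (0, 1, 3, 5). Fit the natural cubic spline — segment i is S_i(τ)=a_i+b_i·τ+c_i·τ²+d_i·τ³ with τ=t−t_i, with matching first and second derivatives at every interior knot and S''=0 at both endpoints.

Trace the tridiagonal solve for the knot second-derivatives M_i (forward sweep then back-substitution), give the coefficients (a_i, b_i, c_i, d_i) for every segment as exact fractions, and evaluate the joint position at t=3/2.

  seg 0: a=5 b=-50/11 c=0 d=6/11
  seg 1: a=1 b=-32/11 c=18/11 d=-15/44
  seg 2: a=-1 b=-5/11 c=-9/22 d=3/44
S(3/2) = -31/352

Δ: Δ0=-4, Δ1=-1, Δ2=-1
row 1: diag=6, rhs=18; c'=1/3, d'=3
row 2: denom=8−2·1/3=22/3; d'=(0−2·3)/(22/3)=-9/11
back: M2=-9/11
back: M1=3−1/3·-9/11=36/11
M: M0=0, M1=36/11, M2=-9/11, M3=0
seg 0: a=5, c=M0/2=0, d=(M1−M0)/(6·1)=6/11, b=Δ0−h0·(2M0+M1)/6=-50/11
seg 1: a=1, c=M1/2=18/11, d=(M2−M1)/(6·2)=-15/44, b=Δ1−h1·(2M1+M2)/6=-32/11
seg 2: a=-1, c=M2/2=-9/22, d=(M3−M2)/(6·2)=3/44, b=Δ2−h2·(2M2+M3)/6=-5/11
t_q=3/2 → seg 1, τ=1/2; S=1+-32/11·τ+18/11·τ²+-15/44·τ³=-31/352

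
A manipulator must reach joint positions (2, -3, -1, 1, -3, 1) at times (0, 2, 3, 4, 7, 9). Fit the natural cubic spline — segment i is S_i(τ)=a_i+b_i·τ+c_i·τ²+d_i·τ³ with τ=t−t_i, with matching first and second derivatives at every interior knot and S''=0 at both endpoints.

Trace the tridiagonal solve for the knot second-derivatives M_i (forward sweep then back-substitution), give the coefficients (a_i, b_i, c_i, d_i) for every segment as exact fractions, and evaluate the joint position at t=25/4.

  seg 0: a=2 b=-37871/9438 c=0 d=3569/9438
  seg 1: a=-3 b=4957/9438 c=3569/1573 d=-7495/9438
  seg 2: a=-1 b=1150/429 c=-357/3146 d=-5353/9438
  seg 3: a=1 b=7099/9438 c=-2855/1573 d=271/726
  seg 4: a=-3 b=-280/4719 c=4859/3146 d=-4859/18876
S(25/4) = -451855/201344

Δ: Δ0=-5/2, Δ1=2, Δ2=2, Δ3=-4/3, Δ4=2
row 1: diag=6, rhs=27; c'=1/6, d'=9/2
row 2: denom=4−1·1/6=23/6; d'=(0−1·9/2)/(23/6)=-27/23
row 3: denom=8−1·6/23=178/23; d'=(-20−1·-27/23)/(178/23)=-433/178
row 4: denom=10−3·69/178=1573/178; d'=(20−3·-433/178)/(1573/178)=4859/1573
back: M4=4859/1573
back: M3=-433/178−69/178·4859/1573=-5710/1573
back: M2=-27/23−6/23·-5710/1573=-357/1573
back: M1=9/2−1/6·-357/1573=7138/1573
M: M0=0, M1=7138/1573, M2=-357/1573, M3=-5710/1573, M4=4859/1573, M5=0
seg 0: a=2, c=M0/2=0, d=(M1−M0)/(6·2)=3569/9438, b=Δ0−h0·(2M0+M1)/6=-37871/9438
seg 1: a=-3, c=M1/2=3569/1573, d=(M2−M1)/(6·1)=-7495/9438, b=Δ1−h1·(2M1+M2)/6=4957/9438
seg 2: a=-1, c=M2/2=-357/3146, d=(M3−M2)/(6·1)=-5353/9438, b=Δ2−h2·(2M2+M3)/6=1150/429
seg 3: a=1, c=M3/2=-2855/1573, d=(M4−M3)/(6·3)=271/726, b=Δ3−h3·(2M3+M4)/6=7099/9438
seg 4: a=-3, c=M4/2=4859/3146, d=(M5−M4)/(6·2)=-4859/18876, b=Δ4−h4·(2M4+M5)/6=-280/4719
t_q=25/4 → seg 3, τ=9/4; S=1+7099/9438·τ+-2855/1573·τ²+271/726·τ³=-451855/201344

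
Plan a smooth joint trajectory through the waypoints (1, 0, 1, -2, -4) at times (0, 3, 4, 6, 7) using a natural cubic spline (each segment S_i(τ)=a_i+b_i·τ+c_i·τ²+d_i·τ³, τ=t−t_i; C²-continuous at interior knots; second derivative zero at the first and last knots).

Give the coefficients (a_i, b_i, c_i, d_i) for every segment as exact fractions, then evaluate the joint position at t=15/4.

  seg 0: a=1 b=-76/75 c=0 d=17/225
  seg 1: a=0 b=77/75 c=17/25 d=-53/75
  seg 2: a=1 b=4/15 c=-36/25 d=167/600
  seg 3: a=-2 b=-323/150 c=23/100 d=-23/300
S(15/4) = 1367/1600

Δ: Δ0=-1/3, Δ1=1, Δ2=-3/2, Δ3=-2
row 1: diag=8, rhs=8; c'=1/8, d'=1
row 2: denom=6−1·1/8=47/8; d'=(-15−1·1)/(47/8)=-128/47
row 3: denom=6−2·16/47=250/47; d'=(-3−2·-128/47)/(250/47)=23/50
back: M3=23/50
back: M2=-128/47−16/47·23/50=-72/25
back: M1=1−1/8·-72/25=34/25
M: M0=0, M1=34/25, M2=-72/25, M3=23/50, M4=0
seg 0: a=1, c=M0/2=0, d=(M1−M0)/(6·3)=17/225, b=Δ0−h0·(2M0+M1)/6=-76/75
seg 1: a=0, c=M1/2=17/25, d=(M2−M1)/(6·1)=-53/75, b=Δ1−h1·(2M1+M2)/6=77/75
seg 2: a=1, c=M2/2=-36/25, d=(M3−M2)/(6·2)=167/600, b=Δ2−h2·(2M2+M3)/6=4/15
seg 3: a=-2, c=M3/2=23/100, d=(M4−M3)/(6·1)=-23/300, b=Δ3−h3·(2M3+M4)/6=-323/150
t_q=15/4 → seg 1, τ=3/4; S=0+77/75·τ+17/25·τ²+-53/75·τ³=1367/1600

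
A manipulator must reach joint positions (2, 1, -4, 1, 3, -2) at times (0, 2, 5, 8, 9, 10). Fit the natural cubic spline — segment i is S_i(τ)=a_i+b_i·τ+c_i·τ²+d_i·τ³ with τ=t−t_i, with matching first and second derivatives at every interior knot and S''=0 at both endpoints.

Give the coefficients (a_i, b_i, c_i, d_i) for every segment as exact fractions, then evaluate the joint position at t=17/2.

Δ: Δ0=-1/2, Δ1=-5/3, Δ2=5/3, Δ3=2, Δ4=-5
row 1: diag=10, rhs=-7; c'=3/10, d'=-7/10
row 2: denom=12−3·3/10=111/10; d'=(20−3·-7/10)/(111/10)=221/111
row 3: denom=8−3·10/37=266/37; d'=(2−3·221/111)/(266/37)=-21/38
row 4: denom=4−1·37/266=1027/266; d'=(-42−1·-21/38)/(1027/266)=-11025/1027
back: M4=-11025/1027
back: M3=-21/38−37/266·-11025/1027=966/1027
back: M2=221/111−10/37·966/1027=5351/3081
back: M1=-7/10−3/10·5351/3081=-1254/1027
M: M0=0, M1=-1254/1027, M2=5351/3081, M3=966/1027, M4=-11025/1027, M5=0
seg 0: a=2, c=M0/2=0, d=(M1−M0)/(6·2)=-209/2054, b=Δ0−h0·(2M0+M1)/6=-191/2054
seg 1: a=1, c=M1/2=-627/1027, d=(M2−M1)/(6·3)=701/4266, b=Δ1−h1·(2M1+M2)/6=-2699/2054
seg 2: a=-4, c=M2/2=5351/6162, d=(M3−M2)/(6·3)=-2453/55458, b=Δ2−h2·(2M2+M3)/6=-555/1027
seg 3: a=1, c=M3/2=483/1027, d=(M4−M3)/(6·1)=-3997/2054, b=Δ3−h3·(2M3+M4)/6=7139/2054
seg 4: a=3, c=M4/2=-11025/2054, d=(M5−M4)/(6·1)=3675/2054, b=Δ4−h4·(2M4+M5)/6=-1460/1027
t_q=17/2 → seg 3, τ=1/2; S=1+7139/2054·τ+483/1027·τ²+-3997/2054·τ³=42923/16432

  seg 0: a=2 b=-191/2054 c=0 d=-209/2054
  seg 1: a=1 b=-2699/2054 c=-627/1027 d=701/4266
  seg 2: a=-4 b=-555/1027 c=5351/6162 d=-2453/55458
  seg 3: a=1 b=7139/2054 c=483/1027 d=-3997/2054
  seg 4: a=3 b=-1460/1027 c=-11025/2054 d=3675/2054
S(17/2) = 42923/16432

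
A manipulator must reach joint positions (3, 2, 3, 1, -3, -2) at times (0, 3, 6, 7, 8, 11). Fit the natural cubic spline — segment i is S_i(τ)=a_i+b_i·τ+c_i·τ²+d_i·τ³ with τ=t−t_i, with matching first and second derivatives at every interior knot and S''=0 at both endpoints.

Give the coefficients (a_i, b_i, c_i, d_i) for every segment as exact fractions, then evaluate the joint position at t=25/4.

Δ: Δ0=-1/3, Δ1=1/3, Δ2=-2, Δ3=-4, Δ4=1/3
row 1: diag=12, rhs=4; c'=1/4, d'=1/3
row 2: denom=8−3·1/4=29/4; d'=(-14−3·1/3)/(29/4)=-60/29
row 3: denom=4−1·4/29=112/29; d'=(-12−1·-60/29)/(112/29)=-18/7
row 4: denom=8−1·29/112=867/112; d'=(26−1·-18/7)/(867/112)=3200/867
back: M4=3200/867
back: M3=-18/7−29/112·3200/867=-3058/867
back: M2=-60/29−4/29·-3058/867=-1372/867
back: M1=1/3−1/4·-1372/867=632/867
M: M0=0, M1=632/867, M2=-1372/867, M3=-3058/867, M4=3200/867, M5=0
seg 0: a=3, c=M0/2=0, d=(M1−M0)/(6·3)=316/7803, b=Δ0−h0·(2M0+M1)/6=-605/867
seg 1: a=2, c=M1/2=316/867, d=(M2−M1)/(6·3)=-334/2601, b=Δ1−h1·(2M1+M2)/6=343/867
seg 2: a=3, c=M2/2=-686/867, d=(M3−M2)/(6·1)=-281/867, b=Δ2−h2·(2M2+M3)/6=-767/867
seg 3: a=1, c=M3/2=-1529/867, d=(M4−M3)/(6·1)=1043/867, b=Δ3−h3·(2M3+M4)/6=-994/289
seg 4: a=-3, c=M4/2=1600/867, d=(M5−M4)/(6·3)=-1600/7803, b=Δ4−h4·(2M4+M5)/6=-2911/867
t_q=25/4 → seg 2, τ=1/4; S=3+-767/867·τ+-686/867·τ²+-281/867·τ³=50389/18496

  seg 0: a=3 b=-605/867 c=0 d=316/7803
  seg 1: a=2 b=343/867 c=316/867 d=-334/2601
  seg 2: a=3 b=-767/867 c=-686/867 d=-281/867
  seg 3: a=1 b=-994/289 c=-1529/867 d=1043/867
  seg 4: a=-3 b=-2911/867 c=1600/867 d=-1600/7803
S(25/4) = 50389/18496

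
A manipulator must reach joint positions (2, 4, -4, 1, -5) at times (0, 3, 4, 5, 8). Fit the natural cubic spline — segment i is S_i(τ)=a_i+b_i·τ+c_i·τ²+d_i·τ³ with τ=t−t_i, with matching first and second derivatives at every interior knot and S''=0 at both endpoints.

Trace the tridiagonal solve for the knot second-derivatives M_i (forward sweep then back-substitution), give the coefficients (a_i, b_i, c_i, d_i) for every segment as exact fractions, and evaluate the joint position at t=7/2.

Δ: Δ0=2/3, Δ1=-8, Δ2=5, Δ3=-2
row 1: diag=8, rhs=-52; c'=1/8, d'=-13/2
row 2: denom=4−1·1/8=31/8; d'=(78−1·-13/2)/(31/8)=676/31
row 3: denom=8−1·8/31=240/31; d'=(-42−1·676/31)/(240/31)=-989/120
back: M3=-989/120
back: M2=676/31−8/31·-989/120=359/15
back: M1=-13/2−1/8·359/15=-1139/120
M: M0=0, M1=-1139/120, M2=359/15, M3=-989/120, M4=0
seg 0: a=2, c=M0/2=0, d=(M1−M0)/(6·3)=-1139/2160, b=Δ0−h0·(2M0+M1)/6=433/80
seg 1: a=4, c=M1/2=-1139/240, d=(M2−M1)/(6·1)=1337/240, b=Δ1−h1·(2M1+M2)/6=-353/40
seg 2: a=-4, c=M2/2=359/30, d=(M3−M2)/(6·1)=-429/80, b=Δ2−h2·(2M2+M3)/6=-77/48
seg 3: a=1, c=M3/2=-989/240, d=(M4−M3)/(6·3)=989/2160, b=Δ3−h3·(2M3+M4)/6=749/120
t_q=7/2 → seg 1, τ=1/2; S=4+-353/40·τ+-1139/240·τ²+1337/240·τ³=-1733/1920

  seg 0: a=2 b=433/80 c=0 d=-1139/2160
  seg 1: a=4 b=-353/40 c=-1139/240 d=1337/240
  seg 2: a=-4 b=-77/48 c=359/30 d=-429/80
  seg 3: a=1 b=749/120 c=-989/240 d=989/2160
S(7/2) = -1733/1920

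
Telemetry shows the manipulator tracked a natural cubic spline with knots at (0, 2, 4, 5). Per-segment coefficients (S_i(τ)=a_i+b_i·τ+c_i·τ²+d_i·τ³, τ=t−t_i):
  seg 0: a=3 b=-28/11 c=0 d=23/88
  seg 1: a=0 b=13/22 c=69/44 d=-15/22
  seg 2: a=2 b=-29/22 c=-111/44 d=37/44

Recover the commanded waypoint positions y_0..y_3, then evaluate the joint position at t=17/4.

y_0=3 y_1=0 y_2=2 y_3=-1
S(17/4) = 4297/2816

y_0 = S_0(0) = a_0 = 3
y_1 = S_1(0) = a_1 = 0
y_2 = S_2(0) = a_2 = 2
y_3 = S_2(1) = -1
t_q=17/4 is in segment 2 (τ=1/4); S_2(τ)=4297/2816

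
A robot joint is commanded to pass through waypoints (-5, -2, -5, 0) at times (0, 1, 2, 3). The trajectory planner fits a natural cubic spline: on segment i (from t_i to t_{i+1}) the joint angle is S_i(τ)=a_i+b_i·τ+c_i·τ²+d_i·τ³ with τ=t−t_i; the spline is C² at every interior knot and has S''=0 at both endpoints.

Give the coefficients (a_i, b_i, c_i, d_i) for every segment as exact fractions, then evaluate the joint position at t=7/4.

  seg 0: a=-5 b=77/15 c=0 d=-32/15
  seg 1: a=-2 b=-19/15 c=-32/5 d=14/3
  seg 2: a=-5 b=-1/15 c=38/5 d=-38/15
S(7/4) = -733/160

Δ: Δ0=3, Δ1=-3, Δ2=5
row 1: diag=4, rhs=-36; c'=1/4, d'=-9
row 2: denom=4−1·1/4=15/4; d'=(48−1·-9)/(15/4)=76/5
back: M2=76/5
back: M1=-9−1/4·76/5=-64/5
M: M0=0, M1=-64/5, M2=76/5, M3=0
seg 0: a=-5, c=M0/2=0, d=(M1−M0)/(6·1)=-32/15, b=Δ0−h0·(2M0+M1)/6=77/15
seg 1: a=-2, c=M1/2=-32/5, d=(M2−M1)/(6·1)=14/3, b=Δ1−h1·(2M1+M2)/6=-19/15
seg 2: a=-5, c=M2/2=38/5, d=(M3−M2)/(6·1)=-38/15, b=Δ2−h2·(2M2+M3)/6=-1/15
t_q=7/4 → seg 1, τ=3/4; S=-2+-19/15·τ+-32/5·τ²+14/3·τ³=-733/160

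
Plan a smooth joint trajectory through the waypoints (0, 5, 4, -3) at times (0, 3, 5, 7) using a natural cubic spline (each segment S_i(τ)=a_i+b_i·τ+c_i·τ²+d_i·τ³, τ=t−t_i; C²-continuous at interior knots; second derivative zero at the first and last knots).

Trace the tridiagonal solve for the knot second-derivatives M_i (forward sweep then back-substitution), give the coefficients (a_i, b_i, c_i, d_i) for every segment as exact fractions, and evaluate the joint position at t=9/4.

Δ: Δ0=5/3, Δ1=-1/2, Δ2=-7/2
row 1: diag=10, rhs=-13; c'=1/5, d'=-13/10
row 2: denom=8−2·1/5=38/5; d'=(-18−2·-13/10)/(38/5)=-77/38
back: M2=-77/38
back: M1=-13/10−1/5·-77/38=-17/19
M: M0=0, M1=-17/19, M2=-77/38, M3=0
seg 0: a=0, c=M0/2=0, d=(M1−M0)/(6·3)=-17/342, b=Δ0−h0·(2M0+M1)/6=241/114
seg 1: a=5, c=M1/2=-17/38, d=(M2−M1)/(6·2)=-43/456, b=Δ1−h1·(2M1+M2)/6=44/57
seg 2: a=4, c=M2/2=-77/76, d=(M3−M2)/(6·2)=77/456, b=Δ2−h2·(2M2+M3)/6=-245/114
t_q=9/4 → seg 0, τ=9/4; S=0+241/114·τ+0·τ²+-17/342·τ³=10191/2432

  seg 0: a=0 b=241/114 c=0 d=-17/342
  seg 1: a=5 b=44/57 c=-17/38 d=-43/456
  seg 2: a=4 b=-245/114 c=-77/76 d=77/456
S(9/4) = 10191/2432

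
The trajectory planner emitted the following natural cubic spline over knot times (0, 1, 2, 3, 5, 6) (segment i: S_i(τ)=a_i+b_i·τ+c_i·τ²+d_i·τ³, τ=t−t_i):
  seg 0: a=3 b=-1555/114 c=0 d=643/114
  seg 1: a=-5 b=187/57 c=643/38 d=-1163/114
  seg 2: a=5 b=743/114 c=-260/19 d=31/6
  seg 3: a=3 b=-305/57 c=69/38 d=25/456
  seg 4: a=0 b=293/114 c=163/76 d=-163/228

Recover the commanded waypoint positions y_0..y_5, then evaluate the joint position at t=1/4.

y_0=3 y_1=-5 y_2=5 y_3=3 y_4=0 y_5=4
S(1/4) = -783/2432

y_0 = S_0(0) = a_0 = 3
y_1 = S_1(0) = a_1 = -5
y_2 = S_2(0) = a_2 = 5
y_3 = S_3(0) = a_3 = 3
y_4 = S_4(0) = a_4 = 0
y_5 = S_4(1) = 4
t_q=1/4 is in segment 0 (τ=1/4); S_0(τ)=-783/2432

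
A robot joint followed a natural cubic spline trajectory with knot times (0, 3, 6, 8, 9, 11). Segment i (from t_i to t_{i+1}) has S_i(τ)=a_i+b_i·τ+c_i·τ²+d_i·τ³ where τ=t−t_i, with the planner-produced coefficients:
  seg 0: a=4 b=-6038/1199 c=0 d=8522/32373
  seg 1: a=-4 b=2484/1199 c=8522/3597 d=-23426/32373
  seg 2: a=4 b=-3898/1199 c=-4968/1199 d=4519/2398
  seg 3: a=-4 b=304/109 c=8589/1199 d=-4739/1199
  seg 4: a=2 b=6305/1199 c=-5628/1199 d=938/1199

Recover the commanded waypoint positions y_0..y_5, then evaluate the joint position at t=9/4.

y_0=4 y_1=-4 y_2=4 y_3=-4 y_4=2 y_5=0
S(9/4) = -166217/38368

y_0 = S_0(0) = a_0 = 4
y_1 = S_1(0) = a_1 = -4
y_2 = S_2(0) = a_2 = 4
y_3 = S_3(0) = a_3 = -4
y_4 = S_4(0) = a_4 = 2
y_5 = S_4(2) = 0
t_q=9/4 is in segment 0 (τ=9/4); S_0(τ)=-166217/38368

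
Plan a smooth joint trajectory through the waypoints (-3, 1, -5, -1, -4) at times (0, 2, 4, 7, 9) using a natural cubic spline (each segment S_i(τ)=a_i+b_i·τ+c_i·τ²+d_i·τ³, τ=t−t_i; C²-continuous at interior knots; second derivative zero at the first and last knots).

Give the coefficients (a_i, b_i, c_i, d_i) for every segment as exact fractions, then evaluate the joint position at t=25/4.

  seg 0: a=-3 b=935/258 c=0 d=-419/1032
  seg 1: a=1 b=-161/129 c=-419/172 d=805/1032
  seg 2: a=-5 b=-421/258 c=193/86 d=-18/43
  seg 3: a=-1 b=137/258 c=-131/86 d=131/516
S(25/4) = -715/344

Δ: Δ0=2, Δ1=-3, Δ2=4/3, Δ3=-3/2
row 1: diag=8, rhs=-30; c'=1/4, d'=-15/4
row 2: denom=10−2·1/4=19/2; d'=(26−2·-15/4)/(19/2)=67/19
row 3: denom=10−3·6/19=172/19; d'=(-17−3·67/19)/(172/19)=-131/43
back: M3=-131/43
back: M2=67/19−6/19·-131/43=193/43
back: M1=-15/4−1/4·193/43=-419/86
M: M0=0, M1=-419/86, M2=193/43, M3=-131/43, M4=0
seg 0: a=-3, c=M0/2=0, d=(M1−M0)/(6·2)=-419/1032, b=Δ0−h0·(2M0+M1)/6=935/258
seg 1: a=1, c=M1/2=-419/172, d=(M2−M1)/(6·2)=805/1032, b=Δ1−h1·(2M1+M2)/6=-161/129
seg 2: a=-5, c=M2/2=193/86, d=(M3−M2)/(6·3)=-18/43, b=Δ2−h2·(2M2+M3)/6=-421/258
seg 3: a=-1, c=M3/2=-131/86, d=(M4−M3)/(6·2)=131/516, b=Δ3−h3·(2M3+M4)/6=137/258
t_q=25/4 → seg 2, τ=9/4; S=-5+-421/258·τ+193/86·τ²+-18/43·τ³=-715/344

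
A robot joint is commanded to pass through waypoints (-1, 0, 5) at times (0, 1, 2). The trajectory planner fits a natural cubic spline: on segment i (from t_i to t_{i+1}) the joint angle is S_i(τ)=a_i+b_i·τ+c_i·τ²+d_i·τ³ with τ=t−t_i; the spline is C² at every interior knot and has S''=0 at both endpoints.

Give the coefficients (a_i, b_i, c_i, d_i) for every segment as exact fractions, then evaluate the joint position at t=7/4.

Δ: Δ0=1, Δ1=5
row 1: diag=4, rhs=24; c'=1/4, d'=6
back: M1=6
M: M0=0, M1=6, M2=0
seg 0: a=-1, c=M0/2=0, d=(M1−M0)/(6·1)=1, b=Δ0−h0·(2M0+M1)/6=0
seg 1: a=0, c=M1/2=3, d=(M2−M1)/(6·1)=-1, b=Δ1−h1·(2M1+M2)/6=3
t_q=7/4 → seg 1, τ=3/4; S=0+3·τ+3·τ²+-1·τ³=225/64

  seg 0: a=-1 b=0 c=0 d=1
  seg 1: a=0 b=3 c=3 d=-1
S(7/4) = 225/64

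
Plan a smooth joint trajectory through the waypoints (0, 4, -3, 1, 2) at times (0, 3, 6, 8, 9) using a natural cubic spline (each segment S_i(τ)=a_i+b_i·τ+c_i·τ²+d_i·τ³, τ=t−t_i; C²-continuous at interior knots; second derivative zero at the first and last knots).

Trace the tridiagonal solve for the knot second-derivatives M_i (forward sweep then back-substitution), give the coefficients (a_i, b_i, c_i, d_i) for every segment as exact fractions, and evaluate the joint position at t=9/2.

Δ: Δ0=4/3, Δ1=-7/3, Δ2=2, Δ3=1
row 1: diag=12, rhs=-22; c'=1/4, d'=-11/6
row 2: denom=10−3·1/4=37/4; d'=(26−3·-11/6)/(37/4)=126/37
row 3: denom=6−2·8/37=206/37; d'=(-6−2·126/37)/(206/37)=-237/103
back: M3=-237/103
back: M2=126/37−8/37·-237/103=402/103
back: M1=-11/6−1/4·402/103=-868/309
M: M0=0, M1=-868/309, M2=402/103, M3=-237/103, M4=0
seg 0: a=0, c=M0/2=0, d=(M1−M0)/(6·3)=-434/2781, b=Δ0−h0·(2M0+M1)/6=282/103
seg 1: a=4, c=M1/2=-434/309, d=(M2−M1)/(6·3)=1037/2781, b=Δ1−h1·(2M1+M2)/6=-152/103
seg 2: a=-3, c=M2/2=201/103, d=(M3−M2)/(6·2)=-213/412, b=Δ2−h2·(2M2+M3)/6=17/103
seg 3: a=1, c=M3/2=-237/206, d=(M4−M3)/(6·1)=79/206, b=Δ3−h3·(2M3+M4)/6=182/103
t_q=9/2 → seg 1, τ=3/2; S=4+-152/103·τ+-434/309·τ²+1037/2781·τ³=-95/824

  seg 0: a=0 b=282/103 c=0 d=-434/2781
  seg 1: a=4 b=-152/103 c=-434/309 d=1037/2781
  seg 2: a=-3 b=17/103 c=201/103 d=-213/412
  seg 3: a=1 b=182/103 c=-237/206 d=79/206
S(9/2) = -95/824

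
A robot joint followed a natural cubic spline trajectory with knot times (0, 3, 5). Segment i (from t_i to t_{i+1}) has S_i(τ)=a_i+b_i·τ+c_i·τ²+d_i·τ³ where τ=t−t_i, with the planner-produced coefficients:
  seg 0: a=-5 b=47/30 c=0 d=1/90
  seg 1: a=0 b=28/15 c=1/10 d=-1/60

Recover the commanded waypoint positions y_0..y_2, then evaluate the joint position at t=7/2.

y_0 = S_0(0) = a_0 = -5
y_1 = S_1(0) = a_1 = 0
y_2 = S_1(2) = 4
t_q=7/2 is in segment 1 (τ=1/2); S_1(τ)=153/160

y_0=-5 y_1=0 y_2=4
S(7/2) = 153/160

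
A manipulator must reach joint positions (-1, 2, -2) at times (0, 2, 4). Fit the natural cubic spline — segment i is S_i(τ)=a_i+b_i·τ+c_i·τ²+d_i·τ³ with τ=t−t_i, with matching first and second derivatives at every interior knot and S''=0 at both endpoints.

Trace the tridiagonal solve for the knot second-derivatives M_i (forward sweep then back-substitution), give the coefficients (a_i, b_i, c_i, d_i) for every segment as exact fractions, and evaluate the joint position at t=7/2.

Δ: Δ0=3/2, Δ1=-2
row 1: diag=8, rhs=-21; c'=1/4, d'=-21/8
back: M1=-21/8
M: M0=0, M1=-21/8, M2=0
seg 0: a=-1, c=M0/2=0, d=(M1−M0)/(6·2)=-7/32, b=Δ0−h0·(2M0+M1)/6=19/8
seg 1: a=2, c=M1/2=-21/16, d=(M2−M1)/(6·2)=7/32, b=Δ1−h1·(2M1+M2)/6=-1/4
t_q=7/2 → seg 1, τ=3/2; S=2+-1/4·τ+-21/16·τ²+7/32·τ³=-151/256

  seg 0: a=-1 b=19/8 c=0 d=-7/32
  seg 1: a=2 b=-1/4 c=-21/16 d=7/32
S(7/2) = -151/256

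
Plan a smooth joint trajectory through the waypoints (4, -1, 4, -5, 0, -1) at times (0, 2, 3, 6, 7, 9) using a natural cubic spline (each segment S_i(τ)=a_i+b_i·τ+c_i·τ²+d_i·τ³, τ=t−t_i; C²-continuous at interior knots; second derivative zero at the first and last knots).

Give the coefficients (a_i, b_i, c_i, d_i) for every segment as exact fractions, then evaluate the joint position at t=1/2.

  seg 0: a=4 b=-21231/3770 c=0 d=5903/7540
  seg 1: a=-1 b=14187/3770 c=17709/3770 d=-6523/1885
  seg 2: a=4 b=10467/3770 c=-21429/3770 d=109/87
  seg 3: a=-5 b=9423/3770 c=21081/3770 d=-5827/1885
  seg 4: a=0 b=16623/3770 c=-13881/3770 d=4627/7540
S(1/2) = 15467/12064

Δ: Δ0=-5/2, Δ1=5, Δ2=-3, Δ3=5, Δ4=-1/2
row 1: diag=6, rhs=45; c'=1/6, d'=15/2
row 2: denom=8−1·1/6=47/6; d'=(-48−1·15/2)/(47/6)=-333/47
row 3: denom=8−3·18/47=322/47; d'=(48−3·-333/47)/(322/47)=465/46
row 4: denom=6−1·47/322=1885/322; d'=(-33−1·465/46)/(1885/322)=-13881/1885
back: M4=-13881/1885
back: M3=465/46−47/322·-13881/1885=21081/1885
back: M2=-333/47−18/47·21081/1885=-21429/1885
back: M1=15/2−1/6·-21429/1885=17709/1885
M: M0=0, M1=17709/1885, M2=-21429/1885, M3=21081/1885, M4=-13881/1885, M5=0
seg 0: a=4, c=M0/2=0, d=(M1−M0)/(6·2)=5903/7540, b=Δ0−h0·(2M0+M1)/6=-21231/3770
seg 1: a=-1, c=M1/2=17709/3770, d=(M2−M1)/(6·1)=-6523/1885, b=Δ1−h1·(2M1+M2)/6=14187/3770
seg 2: a=4, c=M2/2=-21429/3770, d=(M3−M2)/(6·3)=109/87, b=Δ2−h2·(2M2+M3)/6=10467/3770
seg 3: a=-5, c=M3/2=21081/3770, d=(M4−M3)/(6·1)=-5827/1885, b=Δ3−h3·(2M3+M4)/6=9423/3770
seg 4: a=0, c=M4/2=-13881/3770, d=(M5−M4)/(6·2)=4627/7540, b=Δ4−h4·(2M4+M5)/6=16623/3770
t_q=1/2 → seg 0, τ=1/2; S=4+-21231/3770·τ+0·τ²+5903/7540·τ³=15467/12064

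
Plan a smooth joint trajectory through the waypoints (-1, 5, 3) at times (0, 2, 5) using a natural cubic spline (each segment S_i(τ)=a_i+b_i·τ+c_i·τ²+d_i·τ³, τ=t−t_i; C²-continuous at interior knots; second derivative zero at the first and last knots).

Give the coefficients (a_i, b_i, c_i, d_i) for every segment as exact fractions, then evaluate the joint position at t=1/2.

Δ: Δ0=3, Δ1=-2/3
row 1: diag=10, rhs=-22; c'=3/10, d'=-11/5
back: M1=-11/5
M: M0=0, M1=-11/5, M2=0
seg 0: a=-1, c=M0/2=0, d=(M1−M0)/(6·2)=-11/60, b=Δ0−h0·(2M0+M1)/6=56/15
seg 1: a=5, c=M1/2=-11/10, d=(M2−M1)/(6·3)=11/90, b=Δ1−h1·(2M1+M2)/6=23/15
t_q=1/2 → seg 0, τ=1/2; S=-1+56/15·τ+0·τ²+-11/60·τ³=27/32

  seg 0: a=-1 b=56/15 c=0 d=-11/60
  seg 1: a=5 b=23/15 c=-11/10 d=11/90
S(1/2) = 27/32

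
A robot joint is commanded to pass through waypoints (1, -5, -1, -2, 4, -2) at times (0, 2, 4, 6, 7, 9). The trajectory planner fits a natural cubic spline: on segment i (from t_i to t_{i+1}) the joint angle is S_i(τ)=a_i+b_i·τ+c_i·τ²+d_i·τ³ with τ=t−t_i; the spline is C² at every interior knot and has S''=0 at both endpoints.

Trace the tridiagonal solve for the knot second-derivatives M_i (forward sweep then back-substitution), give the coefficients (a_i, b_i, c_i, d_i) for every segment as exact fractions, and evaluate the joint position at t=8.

Δ: Δ0=-3, Δ1=2, Δ2=-1/2, Δ3=6, Δ4=-3
row 1: diag=8, rhs=30; c'=1/4, d'=15/4
row 2: denom=8−2·1/4=15/2; d'=(-15−2·15/4)/(15/2)=-3
row 3: denom=6−2·4/15=82/15; d'=(39−2·-3)/(82/15)=675/82
row 4: denom=6−1·15/82=477/82; d'=(-54−1·675/82)/(477/82)=-567/53
back: M4=-567/53
back: M3=675/82−15/82·-567/53=540/53
back: M2=-3−4/15·540/53=-303/53
back: M1=15/4−1/4·-303/53=549/106
M: M0=0, M1=549/106, M2=-303/53, M3=540/53, M4=-567/53, M5=0
seg 0: a=1, c=M0/2=0, d=(M1−M0)/(6·2)=183/424, b=Δ0−h0·(2M0+M1)/6=-501/106
seg 1: a=-5, c=M1/2=549/212, d=(M2−M1)/(6·2)=-385/424, b=Δ1−h1·(2M1+M2)/6=24/53
seg 2: a=-1, c=M2/2=-303/106, d=(M3−M2)/(6·2)=281/212, b=Δ2−h2·(2M2+M3)/6=-9/106
seg 3: a=-2, c=M3/2=270/53, d=(M4−M3)/(6·1)=-369/106, b=Δ3−h3·(2M3+M4)/6=465/106
seg 4: a=4, c=M4/2=-567/106, d=(M5−M4)/(6·2)=189/212, b=Δ4−h4·(2M4+M5)/6=219/53
t_q=8 → seg 4, τ=1; S=4+219/53·τ+-567/106·τ²+189/212·τ³=779/212

  seg 0: a=1 b=-501/106 c=0 d=183/424
  seg 1: a=-5 b=24/53 c=549/212 d=-385/424
  seg 2: a=-1 b=-9/106 c=-303/106 d=281/212
  seg 3: a=-2 b=465/106 c=270/53 d=-369/106
  seg 4: a=4 b=219/53 c=-567/106 d=189/212
S(8) = 779/212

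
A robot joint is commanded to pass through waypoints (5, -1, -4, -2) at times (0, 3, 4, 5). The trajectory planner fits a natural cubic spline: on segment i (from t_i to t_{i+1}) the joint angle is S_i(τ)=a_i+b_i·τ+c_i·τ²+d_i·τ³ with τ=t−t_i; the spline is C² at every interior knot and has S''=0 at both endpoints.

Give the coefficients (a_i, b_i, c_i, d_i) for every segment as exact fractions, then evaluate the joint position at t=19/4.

  seg 0: a=5 b=-35/31 c=0 d=-3/31
  seg 1: a=-1 b=-116/31 c=-27/31 d=50/31
  seg 2: a=-4 b=-20/31 c=123/31 d=-41/31
S(19/4) = -5575/1984

Δ: Δ0=-2, Δ1=-3, Δ2=2
row 1: diag=8, rhs=-6; c'=1/8, d'=-3/4
row 2: denom=4−1·1/8=31/8; d'=(30−1·-3/4)/(31/8)=246/31
back: M2=246/31
back: M1=-3/4−1/8·246/31=-54/31
M: M0=0, M1=-54/31, M2=246/31, M3=0
seg 0: a=5, c=M0/2=0, d=(M1−M0)/(6·3)=-3/31, b=Δ0−h0·(2M0+M1)/6=-35/31
seg 1: a=-1, c=M1/2=-27/31, d=(M2−M1)/(6·1)=50/31, b=Δ1−h1·(2M1+M2)/6=-116/31
seg 2: a=-4, c=M2/2=123/31, d=(M3−M2)/(6·1)=-41/31, b=Δ2−h2·(2M2+M3)/6=-20/31
t_q=19/4 → seg 2, τ=3/4; S=-4+-20/31·τ+123/31·τ²+-41/31·τ³=-5575/1984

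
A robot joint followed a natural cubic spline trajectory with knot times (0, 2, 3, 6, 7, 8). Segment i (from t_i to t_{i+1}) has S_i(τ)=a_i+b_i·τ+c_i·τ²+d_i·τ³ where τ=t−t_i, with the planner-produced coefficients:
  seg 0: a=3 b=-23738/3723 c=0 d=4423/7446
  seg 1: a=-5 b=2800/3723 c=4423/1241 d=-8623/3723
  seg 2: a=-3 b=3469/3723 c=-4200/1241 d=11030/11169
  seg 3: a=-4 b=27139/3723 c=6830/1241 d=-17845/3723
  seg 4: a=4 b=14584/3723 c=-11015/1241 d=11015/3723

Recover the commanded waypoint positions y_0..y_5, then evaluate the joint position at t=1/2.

y_0=3 y_1=-5 y_2=-3 y_3=-4 y_4=4 y_5=2
S(1/2) = -2259/19856

y_0 = S_0(0) = a_0 = 3
y_1 = S_1(0) = a_1 = -5
y_2 = S_2(0) = a_2 = -3
y_3 = S_3(0) = a_3 = -4
y_4 = S_4(0) = a_4 = 4
y_5 = S_4(1) = 2
t_q=1/2 is in segment 0 (τ=1/2); S_0(τ)=-2259/19856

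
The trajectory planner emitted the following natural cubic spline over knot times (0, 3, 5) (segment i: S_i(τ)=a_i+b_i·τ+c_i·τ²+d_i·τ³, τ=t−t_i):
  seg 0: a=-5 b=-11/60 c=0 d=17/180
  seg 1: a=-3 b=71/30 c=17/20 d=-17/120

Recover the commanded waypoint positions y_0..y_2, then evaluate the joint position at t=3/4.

y_0 = S_0(0) = a_0 = -5
y_1 = S_1(0) = a_1 = -3
y_2 = S_1(2) = 4
t_q=3/4 is in segment 0 (τ=3/4); S_0(τ)=-1305/256

y_0=-5 y_1=-3 y_2=4
S(3/4) = -1305/256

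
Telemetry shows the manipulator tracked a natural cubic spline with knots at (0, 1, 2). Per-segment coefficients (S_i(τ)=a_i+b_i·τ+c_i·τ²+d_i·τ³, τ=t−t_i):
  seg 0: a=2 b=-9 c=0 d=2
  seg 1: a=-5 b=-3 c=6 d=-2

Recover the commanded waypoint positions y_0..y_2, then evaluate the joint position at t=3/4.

y_0 = S_0(0) = a_0 = 2
y_1 = S_1(0) = a_1 = -5
y_2 = S_1(1) = -4
t_q=3/4 is in segment 0 (τ=3/4); S_0(τ)=-125/32

y_0=2 y_1=-5 y_2=-4
S(3/4) = -125/32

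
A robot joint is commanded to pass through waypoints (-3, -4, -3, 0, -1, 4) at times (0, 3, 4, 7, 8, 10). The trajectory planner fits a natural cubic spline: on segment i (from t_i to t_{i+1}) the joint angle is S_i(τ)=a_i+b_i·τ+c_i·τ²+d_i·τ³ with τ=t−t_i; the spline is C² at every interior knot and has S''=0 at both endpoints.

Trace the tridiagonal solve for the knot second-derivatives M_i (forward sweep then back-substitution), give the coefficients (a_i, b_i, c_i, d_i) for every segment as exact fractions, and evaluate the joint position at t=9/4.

  seg 0: a=-3 b=-3983/5058 c=0 d=2297/45522
  seg 1: a=-4 b=1454/2529 c=2297/5058 d=-49/1686
  seg 2: a=-3 b=7061/5058 c=928/2529 d=-7571/45522
  seg 3: a=0 b=-2258/2529 c=-635/562 d=5173/5058
  seg 4: a=-1 b=-427/5058 c=1634/843 d=-817/2529
S(9/4) = -150959/35968

Δ: Δ0=-1/3, Δ1=1, Δ2=1, Δ3=-1, Δ4=5/2
row 1: diag=8, rhs=8; c'=1/8, d'=1
row 2: denom=8−1·1/8=63/8; d'=(0−1·1)/(63/8)=-8/63
row 3: denom=8−3·8/21=48/7; d'=(-12−3·-8/63)/(48/7)=-61/36
row 4: denom=6−1·7/48=281/48; d'=(21−1·-61/36)/(281/48)=3268/843
back: M4=3268/843
back: M3=-61/36−7/48·3268/843=-635/281
back: M2=-8/63−8/21·-635/281=1856/2529
back: M1=1−1/8·1856/2529=2297/2529
M: M0=0, M1=2297/2529, M2=1856/2529, M3=-635/281, M4=3268/843, M5=0
seg 0: a=-3, c=M0/2=0, d=(M1−M0)/(6·3)=2297/45522, b=Δ0−h0·(2M0+M1)/6=-3983/5058
seg 1: a=-4, c=M1/2=2297/5058, d=(M2−M1)/(6·1)=-49/1686, b=Δ1−h1·(2M1+M2)/6=1454/2529
seg 2: a=-3, c=M2/2=928/2529, d=(M3−M2)/(6·3)=-7571/45522, b=Δ2−h2·(2M2+M3)/6=7061/5058
seg 3: a=0, c=M3/2=-635/562, d=(M4−M3)/(6·1)=5173/5058, b=Δ3−h3·(2M3+M4)/6=-2258/2529
seg 4: a=-1, c=M4/2=1634/843, d=(M5−M4)/(6·2)=-817/2529, b=Δ4−h4·(2M4+M5)/6=-427/5058
t_q=9/4 → seg 0, τ=9/4; S=-3+-3983/5058·τ+0·τ²+2297/45522·τ³=-150959/35968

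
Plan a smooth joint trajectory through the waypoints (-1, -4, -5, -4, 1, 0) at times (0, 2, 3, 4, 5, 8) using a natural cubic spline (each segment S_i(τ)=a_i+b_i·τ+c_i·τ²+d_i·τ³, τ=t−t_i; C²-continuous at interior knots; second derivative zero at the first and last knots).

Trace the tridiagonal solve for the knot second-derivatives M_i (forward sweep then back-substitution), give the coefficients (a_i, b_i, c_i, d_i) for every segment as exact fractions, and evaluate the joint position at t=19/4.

Δ: Δ0=-3/2, Δ1=-1, Δ2=1, Δ3=5, Δ4=-1/3
row 1: diag=6, rhs=3; c'=1/6, d'=1/2
row 2: denom=4−1·1/6=23/6; d'=(12−1·1/2)/(23/6)=3
row 3: denom=4−1·6/23=86/23; d'=(24−1·3)/(86/23)=483/86
row 4: denom=8−1·23/86=665/86; d'=(-32−1·483/86)/(665/86)=-647/133
back: M4=-647/133
back: M3=483/86−23/86·-647/133=920/133
back: M2=3−6/23·920/133=159/133
back: M1=1/2−1/6·159/133=40/133
M: M0=0, M1=40/133, M2=159/133, M3=920/133, M4=-647/133, M5=0
seg 0: a=-1, c=M0/2=0, d=(M1−M0)/(6·2)=10/399, b=Δ0−h0·(2M0+M1)/6=-1277/798
seg 1: a=-4, c=M1/2=20/133, d=(M2−M1)/(6·1)=17/114, b=Δ1−h1·(2M1+M2)/6=-1037/798
seg 2: a=-5, c=M2/2=159/266, d=(M3−M2)/(6·1)=761/798, b=Δ2−h2·(2M2+M3)/6=-220/399
seg 3: a=-4, c=M3/2=460/133, d=(M4−M3)/(6·1)=-1567/798, b=Δ3−h3·(2M3+M4)/6=2797/798
seg 4: a=1, c=M4/2=-647/266, d=(M5−M4)/(6·3)=647/2394, b=Δ4−h4·(2M4+M5)/6=1808/399
t_q=19/4 → seg 3, τ=3/4; S=-4+2797/798·τ+460/133·τ²+-1567/798·τ³=-4327/17024

  seg 0: a=-1 b=-1277/798 c=0 d=10/399
  seg 1: a=-4 b=-1037/798 c=20/133 d=17/114
  seg 2: a=-5 b=-220/399 c=159/266 d=761/798
  seg 3: a=-4 b=2797/798 c=460/133 d=-1567/798
  seg 4: a=1 b=1808/399 c=-647/266 d=647/2394
S(19/4) = -4327/17024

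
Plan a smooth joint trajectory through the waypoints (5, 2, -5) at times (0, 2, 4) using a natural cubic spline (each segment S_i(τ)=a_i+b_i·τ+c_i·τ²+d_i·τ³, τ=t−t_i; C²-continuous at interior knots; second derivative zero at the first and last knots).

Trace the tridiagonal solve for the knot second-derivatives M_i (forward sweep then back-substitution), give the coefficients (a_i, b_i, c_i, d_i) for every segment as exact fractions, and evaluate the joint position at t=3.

  seg 0: a=5 b=-1 c=0 d=-1/8
  seg 1: a=2 b=-5/2 c=-3/4 d=1/8
S(3) = -9/8

Δ: Δ0=-3/2, Δ1=-7/2
row 1: diag=8, rhs=-12; c'=1/4, d'=-3/2
back: M1=-3/2
M: M0=0, M1=-3/2, M2=0
seg 0: a=5, c=M0/2=0, d=(M1−M0)/(6·2)=-1/8, b=Δ0−h0·(2M0+M1)/6=-1
seg 1: a=2, c=M1/2=-3/4, d=(M2−M1)/(6·2)=1/8, b=Δ1−h1·(2M1+M2)/6=-5/2
t_q=3 → seg 1, τ=1; S=2+-5/2·τ+-3/4·τ²+1/8·τ³=-9/8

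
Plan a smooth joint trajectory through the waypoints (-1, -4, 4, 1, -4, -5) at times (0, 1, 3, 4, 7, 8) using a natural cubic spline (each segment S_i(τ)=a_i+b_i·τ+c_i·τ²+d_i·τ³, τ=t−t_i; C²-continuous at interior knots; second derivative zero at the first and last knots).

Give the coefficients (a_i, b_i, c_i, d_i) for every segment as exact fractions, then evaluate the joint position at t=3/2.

Δ: Δ0=-3, Δ1=4, Δ2=-3, Δ3=-5/3, Δ4=-1
row 1: diag=6, rhs=42; c'=1/3, d'=7
row 2: denom=6−2·1/3=16/3; d'=(-42−2·7)/(16/3)=-21/2
row 3: denom=8−1·3/16=125/16; d'=(8−1·-21/2)/(125/16)=296/125
row 4: denom=8−3·48/125=856/125; d'=(4−3·296/125)/(856/125)=-97/214
back: M4=-97/214
back: M3=296/125−48/125·-97/214=272/107
back: M2=-21/2−3/16·272/107=-2349/214
back: M1=7−1/3·-2349/214=2281/214
M: M0=0, M1=2281/214, M2=-2349/214, M3=272/107, M4=-97/214, M5=0
seg 0: a=-1, c=M0/2=0, d=(M1−M0)/(6·1)=2281/1284, b=Δ0−h0·(2M0+M1)/6=-6133/1284
seg 1: a=-4, c=M1/2=2281/428, d=(M2−M1)/(6·2)=-2315/1284, b=Δ1−h1·(2M1+M2)/6=355/642
seg 2: a=4, c=M2/2=-2349/428, d=(M3−M2)/(6·1)=2893/1284, b=Δ2−h2·(2M2+M3)/6=151/642
seg 3: a=1, c=M3/2=136/107, d=(M4−M3)/(6·3)=-641/3852, b=Δ3−h3·(2M3+M4)/6=-5113/1284
seg 4: a=-4, c=M4/2=-97/428, d=(M5−M4)/(6·1)=97/1284, b=Δ4−h4·(2M4+M5)/6=-545/642
t_q=3/2 → seg 1, τ=1/2; S=-4+355/642·τ+2281/428·τ²+-2315/1284·τ³=-8959/3424

  seg 0: a=-1 b=-6133/1284 c=0 d=2281/1284
  seg 1: a=-4 b=355/642 c=2281/428 d=-2315/1284
  seg 2: a=4 b=151/642 c=-2349/428 d=2893/1284
  seg 3: a=1 b=-5113/1284 c=136/107 d=-641/3852
  seg 4: a=-4 b=-545/642 c=-97/428 d=97/1284
S(3/2) = -8959/3424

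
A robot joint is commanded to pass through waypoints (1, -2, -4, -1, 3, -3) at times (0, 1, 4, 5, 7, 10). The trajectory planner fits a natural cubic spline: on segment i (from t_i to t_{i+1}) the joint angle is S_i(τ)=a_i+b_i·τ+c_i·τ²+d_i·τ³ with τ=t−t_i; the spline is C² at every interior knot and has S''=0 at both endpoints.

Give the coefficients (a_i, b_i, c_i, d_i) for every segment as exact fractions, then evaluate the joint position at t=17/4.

Δ: Δ0=-3, Δ1=-2/3, Δ2=3, Δ3=2, Δ4=-2
row 1: diag=8, rhs=14; c'=3/8, d'=7/4
row 2: denom=8−3·3/8=55/8; d'=(22−3·7/4)/(55/8)=134/55
row 3: denom=6−1·8/55=322/55; d'=(-6−1·134/55)/(322/55)=-232/161
row 4: denom=10−2·55/161=1500/161; d'=(-24−2·-232/161)/(1500/161)=-34/15
back: M4=-34/15
back: M3=-232/161−55/161·-34/15=-2/3
back: M2=134/55−8/55·-2/3=38/15
back: M1=7/4−3/8·38/15=4/5
M: M0=0, M1=4/5, M2=38/15, M3=-2/3, M4=-34/15, M5=0
seg 0: a=1, c=M0/2=0, d=(M1−M0)/(6·1)=2/15, b=Δ0−h0·(2M0+M1)/6=-47/15
seg 1: a=-2, c=M1/2=2/5, d=(M2−M1)/(6·3)=13/135, b=Δ1−h1·(2M1+M2)/6=-41/15
seg 2: a=-4, c=M2/2=19/15, d=(M3−M2)/(6·1)=-8/15, b=Δ2−h2·(2M2+M3)/6=34/15
seg 3: a=-1, c=M3/2=-1/3, d=(M4−M3)/(6·2)=-2/15, b=Δ3−h3·(2M3+M4)/6=16/5
seg 4: a=3, c=M4/2=-17/15, d=(M5−M4)/(6·3)=17/135, b=Δ4−h4·(2M4+M5)/6=4/15
t_q=17/4 → seg 2, τ=1/4; S=-4+34/15·τ+19/15·τ²+-8/15·τ³=-269/80

  seg 0: a=1 b=-47/15 c=0 d=2/15
  seg 1: a=-2 b=-41/15 c=2/5 d=13/135
  seg 2: a=-4 b=34/15 c=19/15 d=-8/15
  seg 3: a=-1 b=16/5 c=-1/3 d=-2/15
  seg 4: a=3 b=4/15 c=-17/15 d=17/135
S(17/4) = -269/80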